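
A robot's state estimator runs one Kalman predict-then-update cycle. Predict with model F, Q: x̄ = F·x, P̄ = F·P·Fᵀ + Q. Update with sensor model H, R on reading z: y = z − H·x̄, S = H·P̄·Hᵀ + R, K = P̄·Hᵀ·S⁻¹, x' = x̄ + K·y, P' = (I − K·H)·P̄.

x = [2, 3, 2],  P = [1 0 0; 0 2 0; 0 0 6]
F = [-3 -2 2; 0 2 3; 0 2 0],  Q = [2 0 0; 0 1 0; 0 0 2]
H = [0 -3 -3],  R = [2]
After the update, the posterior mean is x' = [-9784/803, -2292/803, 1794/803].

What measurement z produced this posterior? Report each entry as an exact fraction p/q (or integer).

z = [2]

x̄ = F·x = [-8, 12, 6]
P̄ = F·P·Fᵀ + Q = [43 28 -8; 28 63 8; -8 8 10]
S = H·P̄·Hᵀ + R = [803]
K = P̄·Hᵀ·S⁻¹ = [-60/803; -213/803; -54/803]
x' − x̄ = [-3360/803, -11928/803, -3024/803] = K·y
y = (KᵀK)⁻¹·Kᵀ·(x' − x̄) = [56]
z = y + H·x̄ = [56] + [-54] = [2]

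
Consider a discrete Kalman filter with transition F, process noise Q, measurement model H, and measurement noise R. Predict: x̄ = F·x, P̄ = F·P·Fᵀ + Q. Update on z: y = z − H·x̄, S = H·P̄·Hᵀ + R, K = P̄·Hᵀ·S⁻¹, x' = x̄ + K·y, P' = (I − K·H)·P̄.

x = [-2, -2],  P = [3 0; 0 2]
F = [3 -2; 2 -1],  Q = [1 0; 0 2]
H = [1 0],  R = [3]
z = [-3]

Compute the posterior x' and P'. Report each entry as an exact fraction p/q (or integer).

x' = [-38/13, -100/39]
P' = [36/13 22/13; 22/13 140/39]

x̄ = F·x = [-2, -2]
P̄ = F·P·Fᵀ + Q = [36 22; 22 16]
y = z − H·x̄ = [-1]
S = H·P̄·Hᵀ + R = [39]
K = P̄·Hᵀ·S⁻¹ = [12/13; 22/39]
x' = x̄ + K·y = [-38/13, -100/39]
P' = (I − K·H)·P̄ = [36/13 22/13; 22/13 140/39]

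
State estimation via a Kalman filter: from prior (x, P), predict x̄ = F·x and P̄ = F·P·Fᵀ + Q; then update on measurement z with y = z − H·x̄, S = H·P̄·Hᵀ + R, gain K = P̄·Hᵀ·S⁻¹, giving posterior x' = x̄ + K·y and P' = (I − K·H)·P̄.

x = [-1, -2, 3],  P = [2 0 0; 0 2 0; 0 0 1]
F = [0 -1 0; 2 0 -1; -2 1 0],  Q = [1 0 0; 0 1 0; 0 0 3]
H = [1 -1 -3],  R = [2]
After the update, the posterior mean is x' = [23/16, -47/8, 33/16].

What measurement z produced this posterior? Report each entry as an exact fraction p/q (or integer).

z = [1]

x̄ = F·x = [2, -5, 0]
P̄ = F·P·Fᵀ + Q = [3 0 -2; 0 10 -8; -2 -8 13]
S = H·P̄·Hᵀ + R = [96]
K = P̄·Hᵀ·S⁻¹ = [3/32; 7/48; -11/32]
x' − x̄ = [-9/16, -7/8, 33/16] = K·y
y = (KᵀK)⁻¹·Kᵀ·(x' − x̄) = [-6]
z = y + H·x̄ = [-6] + [7] = [1]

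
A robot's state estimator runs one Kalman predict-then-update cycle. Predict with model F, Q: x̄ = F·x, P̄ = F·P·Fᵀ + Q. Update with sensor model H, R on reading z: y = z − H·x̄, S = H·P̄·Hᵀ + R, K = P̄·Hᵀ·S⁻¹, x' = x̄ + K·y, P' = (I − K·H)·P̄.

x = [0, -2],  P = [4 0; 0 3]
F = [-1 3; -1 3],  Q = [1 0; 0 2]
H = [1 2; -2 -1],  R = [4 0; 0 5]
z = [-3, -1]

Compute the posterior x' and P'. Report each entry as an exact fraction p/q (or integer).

x' = [19/691, -620/691]
P' = [584/691 -218/691; -218/691 531/691]

x̄ = F·x = [-6, -6]
P̄ = F·P·Fᵀ + Q = [32 31; 31 33]
y = z − H·x̄ = [15, -19]
S = H·P̄·Hᵀ + R = [292 -285; -285 290]
K = P̄·Hᵀ·S⁻¹ = [37/691 -190/691; 211/691 -19/691]
x' = x̄ + K·y = [19/691, -620/691]
P' = (I − K·H)·P̄ = [584/691 -218/691; -218/691 531/691]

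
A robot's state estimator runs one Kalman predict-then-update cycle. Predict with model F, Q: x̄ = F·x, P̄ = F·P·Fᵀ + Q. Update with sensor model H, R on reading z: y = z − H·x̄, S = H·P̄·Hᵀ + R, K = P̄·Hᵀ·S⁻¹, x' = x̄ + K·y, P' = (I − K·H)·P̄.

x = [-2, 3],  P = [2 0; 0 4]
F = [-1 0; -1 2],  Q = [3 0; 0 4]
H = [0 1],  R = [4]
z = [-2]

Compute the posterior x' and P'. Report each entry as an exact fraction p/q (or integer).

x̄ = F·x = [2, 8]
P̄ = F·P·Fᵀ + Q = [5 2; 2 22]
y = z − H·x̄ = [-10]
S = H·P̄·Hᵀ + R = [26]
K = P̄·Hᵀ·S⁻¹ = [1/13; 11/13]
x' = x̄ + K·y = [16/13, -6/13]
P' = (I − K·H)·P̄ = [63/13 4/13; 4/13 44/13]

x' = [16/13, -6/13]
P' = [63/13 4/13; 4/13 44/13]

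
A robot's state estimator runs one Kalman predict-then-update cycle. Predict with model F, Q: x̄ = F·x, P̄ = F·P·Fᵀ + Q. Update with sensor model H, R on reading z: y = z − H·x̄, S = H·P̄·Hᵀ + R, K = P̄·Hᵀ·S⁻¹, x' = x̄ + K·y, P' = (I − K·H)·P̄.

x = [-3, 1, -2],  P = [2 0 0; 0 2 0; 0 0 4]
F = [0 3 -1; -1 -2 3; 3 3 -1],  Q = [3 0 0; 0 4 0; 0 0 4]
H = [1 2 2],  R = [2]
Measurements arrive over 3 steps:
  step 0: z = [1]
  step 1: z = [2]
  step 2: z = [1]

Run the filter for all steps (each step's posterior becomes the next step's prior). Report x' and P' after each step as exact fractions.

step 0: x̄ = F·x = [5, -5, -4]
step 0: P̄ = F·P·Fᵀ + Q = [25 -24 22; -24 50 -30; 22 -30 44]
step 0: y = z − H·x̄ = [14]
step 0: S = H·P̄·Hᵀ + R = [155]
step 0: K = P̄·Hᵀ·S⁻¹ = [21/155; 16/155; 10/31]
step 0: x' = x̄ + K·y = [1069/155, -551/155, 16/31]
step 0: P' = (I − K·H)·P̄ = [3434/155 -4056/155 472/31; -4056/155 7494/155 -1090/31; 472/31 -1090/31 864/31]
step 1: x̄ = F·x = [-1733/155, 273/155, 1474/155]
step 1: P̄ = F·P·Fᵀ + Q = [104931/155 -103346/155 60882/155; -103346/155 107926/155 -68072/155; 60882/155 -68072/155 48824/155]
step 1: y = z − H·x̄ = [-1451/155]
step 1: S = H·P̄·Hᵀ + R = [17809/155]
step 1: K = P̄·Hᵀ·S⁻¹ = [20003/17809; -23638/17809; 22386/17809]
step 1: x' = x̄ + K·y = [-386370/17809, 252649/17809, -40204/17809]
step 1: P' = (I − K·H)·P̄ = [9474814/17809 -8823600/17809 4106196/17809; -8823600/17809 8795478/17809 -4407316/17809; 4106196/17809 -4407316/17809 2376604/17809]
step 2: x̄ = F·x = [798151/17809, -239540/17809, -360959/17809]
step 2: P̄ = F·P·Fᵀ + Q = [108033229/17809 -77806160/17809 16248814/17809; -77806160/17809 59073614/17809 -16333238/17809; 16248814/17809 -16333238/17809 9862388/17809]
step 2: y = z − H·x̄ = [420656/17809]
step 2: S = H·P̄·Hᵀ + R = [6917567/17809]
step 2: K = P̄·Hᵀ·S⁻¹ = [-15081463/6917567; 7674592/6917567; 3307114/6917567]
step 2: x' = x̄ + K·y = [-46203879/6917567, 88232308/6917567, -62092241/6917567]
step 2: P' = (I − K·H)·P̄ = [29191789186/6917567 -23723131536/6917567 9112155480/6917567; -23723131536/6917567 19638739986/6917567 -7769499626/6917567; 9112155480/6917567 -7769499626/6917567 3216729000/6917567]

step 0: x' = [1069/155, -551/155, 16/31], P' = [3434/155 -4056/155 472/31; -4056/155 7494/155 -1090/31; 472/31 -1090/31 864/31]
step 1: x' = [-386370/17809, 252649/17809, -40204/17809], P' = [9474814/17809 -8823600/17809 4106196/17809; -8823600/17809 8795478/17809 -4407316/17809; 4106196/17809 -4407316/17809 2376604/17809]
step 2: x' = [-46203879/6917567, 88232308/6917567, -62092241/6917567], P' = [29191789186/6917567 -23723131536/6917567 9112155480/6917567; -23723131536/6917567 19638739986/6917567 -7769499626/6917567; 9112155480/6917567 -7769499626/6917567 3216729000/6917567]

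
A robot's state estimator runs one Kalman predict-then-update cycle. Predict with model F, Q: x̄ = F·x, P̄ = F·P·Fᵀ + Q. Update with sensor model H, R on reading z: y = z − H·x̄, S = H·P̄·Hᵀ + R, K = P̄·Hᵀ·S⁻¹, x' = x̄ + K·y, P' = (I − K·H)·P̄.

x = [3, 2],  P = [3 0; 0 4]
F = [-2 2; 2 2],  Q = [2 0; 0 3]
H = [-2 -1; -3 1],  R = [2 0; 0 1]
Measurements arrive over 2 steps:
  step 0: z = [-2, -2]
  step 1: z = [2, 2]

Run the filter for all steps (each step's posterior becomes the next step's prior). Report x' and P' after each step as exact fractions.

step 0: x̄ = F·x = [-2, 10]
step 0: P̄ = F·P·Fᵀ + Q = [30 4; 4 31]
step 0: y = z − H·x̄ = [4, -18]
step 0: S = H·P̄·Hᵀ + R = [169 153; 153 278]
step 0: K = P̄·Hᵀ·S⁻¹ = [-4634/23573 -4742/23573; -13749/23573 9178/23573]
step 0: x' = x̄ + K·y = [19674/23573, 15530/23573]
step 0: P' = (I − K·H)·P̄ = [2802/23573 3664/23573; 3664/23573 20170/23573]
step 1: x̄ = F·x = [-8288/23573, 70408/23573]
step 1: P̄ = F·P·Fᵀ + Q = [109722/23573 69472/23573; 69472/23573 191919/23573]
step 1: y = z − H·x̄ = [100978/23573, -48126/23573]
step 1: S = H·P̄·Hᵀ + R = [955841/23573 535885/23573; 535885/23573 786158/23573]
step 1: K = P̄·Hᵀ·S⁻¹ = [-37694/198939 -40022/198939; -819941/1514997 527122/1514997]
step 1: x' = x̄ + K·y = [-149704/198939, -63478/1514997]
step 1: P' = (I − K·H)·P̄ = [7694/66313 2248/15303; 2248/15303 1194778/1514997]

step 0: x' = [19674/23573, 15530/23573], P' = [2802/23573 3664/23573; 3664/23573 20170/23573]
step 1: x' = [-149704/198939, -63478/1514997], P' = [7694/66313 2248/15303; 2248/15303 1194778/1514997]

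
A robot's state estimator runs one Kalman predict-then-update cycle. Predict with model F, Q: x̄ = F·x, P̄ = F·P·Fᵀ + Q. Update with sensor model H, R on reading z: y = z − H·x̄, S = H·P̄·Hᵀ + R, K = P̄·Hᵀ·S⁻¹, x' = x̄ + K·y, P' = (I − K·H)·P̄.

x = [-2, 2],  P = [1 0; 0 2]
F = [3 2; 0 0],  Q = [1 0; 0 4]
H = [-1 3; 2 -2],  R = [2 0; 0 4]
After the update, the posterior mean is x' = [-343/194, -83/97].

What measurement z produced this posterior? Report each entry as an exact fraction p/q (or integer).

x̄ = F·x = [-2, 0]
P̄ = F·P·Fᵀ + Q = [18 0; 0 4]
S = H·P̄·Hᵀ + R = [56 -60; -60 92]
K = P̄·Hᵀ·S⁻¹ = [63/194 117/194; 39/97 17/97]
x' − x̄ = [45/194, -83/97] = K·y
y = (KᵀK)⁻¹·Kᵀ·(x' − x̄) = [-3, 2]
z = y + H·x̄ = [-3, 2] + [2, -4] = [-1, -2]

z = [-1, -2]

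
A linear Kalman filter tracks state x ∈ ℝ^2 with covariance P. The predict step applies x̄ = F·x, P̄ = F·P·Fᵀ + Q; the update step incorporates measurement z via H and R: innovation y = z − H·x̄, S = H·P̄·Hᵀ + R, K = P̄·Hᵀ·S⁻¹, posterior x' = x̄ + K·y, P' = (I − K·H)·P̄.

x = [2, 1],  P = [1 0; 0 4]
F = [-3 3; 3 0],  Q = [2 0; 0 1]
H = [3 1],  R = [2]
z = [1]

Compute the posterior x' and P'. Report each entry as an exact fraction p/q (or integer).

x' = [-205/127, 2218/381]
P' = [161/127 -395/127; -395/127 3521/381]

x̄ = F·x = [-3, 6]
P̄ = F·P·Fᵀ + Q = [47 -9; -9 10]
y = z − H·x̄ = [4]
S = H·P̄·Hᵀ + R = [381]
K = P̄·Hᵀ·S⁻¹ = [44/127; -17/381]
x' = x̄ + K·y = [-205/127, 2218/381]
P' = (I − K·H)·P̄ = [161/127 -395/127; -395/127 3521/381]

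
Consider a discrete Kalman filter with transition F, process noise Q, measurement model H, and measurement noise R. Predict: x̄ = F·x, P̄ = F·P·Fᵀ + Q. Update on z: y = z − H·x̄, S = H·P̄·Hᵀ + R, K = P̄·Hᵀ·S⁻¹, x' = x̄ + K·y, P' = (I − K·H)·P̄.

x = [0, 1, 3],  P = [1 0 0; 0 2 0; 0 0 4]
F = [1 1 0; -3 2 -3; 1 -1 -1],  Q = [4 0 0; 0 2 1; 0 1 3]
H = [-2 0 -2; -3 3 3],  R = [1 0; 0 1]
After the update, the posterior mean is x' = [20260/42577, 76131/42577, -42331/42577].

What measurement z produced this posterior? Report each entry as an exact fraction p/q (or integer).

x̄ = F·x = [1, -7, -4]
P̄ = F·P·Fᵀ + Q = [7 1 -1; 1 55 6; -1 6 10]
S = H·P̄·Hᵀ + R = [61 -60; -60 757]
K = P̄·Hᵀ·S⁻¹ = [-10344/42577 -2001/42577; 202/42577 10140/42577; -10566/42577 2031/42577]
x' − x̄ = [-22317/42577, 374170/42577, 127977/42577] = K·y
y = (KᵀK)⁻¹·Kᵀ·(x' − x̄) = [-5, 37]
z = y + H·x̄ = [-5, 37] + [6, -36] = [1, 1]

z = [1, 1]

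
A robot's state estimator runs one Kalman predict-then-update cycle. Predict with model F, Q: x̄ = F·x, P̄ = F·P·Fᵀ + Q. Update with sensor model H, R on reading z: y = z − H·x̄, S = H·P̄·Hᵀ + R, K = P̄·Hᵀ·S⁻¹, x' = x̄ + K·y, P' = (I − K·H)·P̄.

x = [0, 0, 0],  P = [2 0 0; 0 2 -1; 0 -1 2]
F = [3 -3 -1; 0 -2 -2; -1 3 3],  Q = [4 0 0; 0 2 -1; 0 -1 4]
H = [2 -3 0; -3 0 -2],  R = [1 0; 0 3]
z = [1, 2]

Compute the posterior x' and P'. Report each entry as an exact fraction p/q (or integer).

x̄ = F·x = [0, 0, 0]
P̄ = F·P·Fᵀ + Q = [36 8 -18; 8 10 -13; -18 -13 24]
y = z − H·x̄ = [1, 2]
S = H·P̄·Hᵀ + R = [139 -150; -150 207]
K = P̄·Hᵀ·S⁻¹ = [-96/697 -312/697; -866/2091 -1822/6273; 169/697 428/2091]
x' = x̄ + K·y = [-720/697, -6242/6273, 1363/2091]
P' = (I − K·H)·P̄ = [7236/697 4856/697 -10386/697; 4856/697 30002/6273 -20941/2091; -10386/697 -20941/2091 15365/697]

x' = [-720/697, -6242/6273, 1363/2091]
P' = [7236/697 4856/697 -10386/697; 4856/697 30002/6273 -20941/2091; -10386/697 -20941/2091 15365/697]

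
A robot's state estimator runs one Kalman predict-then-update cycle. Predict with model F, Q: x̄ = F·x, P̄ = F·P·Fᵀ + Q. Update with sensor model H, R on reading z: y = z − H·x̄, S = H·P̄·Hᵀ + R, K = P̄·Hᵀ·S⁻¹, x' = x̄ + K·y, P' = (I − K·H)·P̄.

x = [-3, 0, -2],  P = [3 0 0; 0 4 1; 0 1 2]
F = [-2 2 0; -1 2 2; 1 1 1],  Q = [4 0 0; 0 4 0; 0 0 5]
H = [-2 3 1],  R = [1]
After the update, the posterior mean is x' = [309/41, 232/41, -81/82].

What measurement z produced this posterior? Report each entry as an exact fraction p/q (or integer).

z = [1]

x̄ = F·x = [6, -1, -5]
P̄ = F·P·Fᵀ + Q = [32 26 4; 26 39 13; 4 13 16]
S = H·P̄·Hᵀ + R = [246]
K = P̄·Hᵀ·S⁻¹ = [3/41; 13/41; 47/246]
x' − x̄ = [63/41, 273/41, 329/82] = K·y
y = (KᵀK)⁻¹·Kᵀ·(x' − x̄) = [21]
z = y + H·x̄ = [21] + [-20] = [1]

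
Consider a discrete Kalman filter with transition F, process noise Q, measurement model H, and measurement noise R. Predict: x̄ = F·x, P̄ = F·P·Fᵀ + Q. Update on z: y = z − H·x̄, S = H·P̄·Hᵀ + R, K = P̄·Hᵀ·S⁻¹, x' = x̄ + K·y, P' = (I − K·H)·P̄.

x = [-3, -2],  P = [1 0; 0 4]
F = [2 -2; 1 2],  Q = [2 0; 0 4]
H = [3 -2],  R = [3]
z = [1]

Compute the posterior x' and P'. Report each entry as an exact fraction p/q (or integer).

x̄ = F·x = [-2, -7]
P̄ = F·P·Fᵀ + Q = [22 -14; -14 21]
y = z − H·x̄ = [-7]
S = H·P̄·Hᵀ + R = [453]
K = P̄·Hᵀ·S⁻¹ = [94/453; -28/151]
x' = x̄ + K·y = [-1564/453, -861/151]
P' = (I − K·H)·P̄ = [1130/453 518/151; 518/151 819/151]

x' = [-1564/453, -861/151]
P' = [1130/453 518/151; 518/151 819/151]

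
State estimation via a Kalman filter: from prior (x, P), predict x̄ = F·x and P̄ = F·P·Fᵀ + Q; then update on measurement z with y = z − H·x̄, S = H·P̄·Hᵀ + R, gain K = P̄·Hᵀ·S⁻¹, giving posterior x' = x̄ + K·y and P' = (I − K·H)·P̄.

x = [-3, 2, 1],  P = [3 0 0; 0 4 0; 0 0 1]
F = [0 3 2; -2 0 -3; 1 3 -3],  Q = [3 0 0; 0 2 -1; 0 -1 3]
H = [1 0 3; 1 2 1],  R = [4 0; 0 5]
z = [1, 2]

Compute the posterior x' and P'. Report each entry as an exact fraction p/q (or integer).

x' = [409163/61354, -34389/30677, -118799/61354]
P' = [1056117/61354 -180240/30677 -336067/61354; -180240/30677 100519/30677 51232/30677; -336067/61354 51232/30677 133549/61354]

x̄ = F·x = [8, 3, 0]
P̄ = F·P·Fᵀ + Q = [43 -6 30; -6 23 2; 30 2 51]
y = z − H·x̄ = [-7, -12]
S = H·P̄·Hᵀ + R = [686 316; 316 235]
K = P̄·Hᵀ·S⁻¹ = [11979/61354 -91/30677; -6636/30677 14406/30677; 16145/61354 241/30677]
x' = x̄ + K·y = [409163/61354, -34389/30677, -118799/61354]
P' = (I − K·H)·P̄ = [1056117/61354 -180240/30677 -336067/61354; -180240/30677 100519/30677 51232/30677; -336067/61354 51232/30677 133549/61354]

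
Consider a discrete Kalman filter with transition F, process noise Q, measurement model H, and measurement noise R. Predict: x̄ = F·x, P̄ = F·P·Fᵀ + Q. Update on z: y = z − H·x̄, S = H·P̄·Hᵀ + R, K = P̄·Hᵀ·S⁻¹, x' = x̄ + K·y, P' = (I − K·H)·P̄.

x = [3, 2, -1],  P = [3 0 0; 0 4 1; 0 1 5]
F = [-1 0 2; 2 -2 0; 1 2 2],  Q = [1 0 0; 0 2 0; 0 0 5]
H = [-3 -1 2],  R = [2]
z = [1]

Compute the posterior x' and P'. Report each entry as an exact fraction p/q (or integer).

x' = [-14/5, 127/25, -21/20]
P' = [22 -64/5 53/2; -64/5 652/25 -63/10; 53/2 -63/10 295/8]

x̄ = F·x = [-5, 2, 5]
P̄ = F·P·Fᵀ + Q = [24 -10 21; -10 30 -14; 21 -14 52]
y = z − H·x̄ = [-22]
S = H·P̄·Hᵀ + R = [200]
K = P̄·Hᵀ·S⁻¹ = [-1/10; -7/50; 11/40]
x' = x̄ + K·y = [-14/5, 127/25, -21/20]
P' = (I − K·H)·P̄ = [22 -64/5 53/2; -64/5 652/25 -63/10; 53/2 -63/10 295/8]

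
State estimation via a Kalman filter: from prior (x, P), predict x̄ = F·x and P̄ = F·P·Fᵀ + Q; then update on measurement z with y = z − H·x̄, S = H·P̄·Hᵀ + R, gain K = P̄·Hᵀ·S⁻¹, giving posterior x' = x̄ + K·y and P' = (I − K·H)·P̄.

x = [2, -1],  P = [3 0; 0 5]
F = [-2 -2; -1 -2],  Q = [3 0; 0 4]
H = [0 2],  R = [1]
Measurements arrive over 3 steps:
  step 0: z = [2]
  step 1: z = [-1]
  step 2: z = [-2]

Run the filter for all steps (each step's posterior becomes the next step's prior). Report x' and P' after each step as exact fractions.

step 0: x' = [-114/109, 108/109], P' = [1111/109 26/109; 26/109 27/109]
step 1: x' = [1024/1429, -724/1429], P' = [106659/7145 2486/7145; 2486/7145 1759/7145]
step 2: x' = [-211280/88003, -606756/616021], P' = [1423553/88003 33610/88003; 33610/88003 152219/616021]

step 0: x̄ = F·x = [-2, 0]
step 0: P̄ = F·P·Fᵀ + Q = [35 26; 26 27]
step 0: y = z − H·x̄ = [2]
step 0: S = H·P̄·Hᵀ + R = [109]
step 0: K = P̄·Hᵀ·S⁻¹ = [52/109; 54/109]
step 0: x' = x̄ + K·y = [-114/109, 108/109]
step 0: P' = (I − K·H)·P̄ = [1111/109 26/109; 26/109 27/109]
step 1: x̄ = F·x = [12/109, -102/109]
step 1: P̄ = F·P·Fᵀ + Q = [5087/109 2486/109; 2486/109 1759/109]
step 1: y = z − H·x̄ = [95/109]
step 1: S = H·P̄·Hᵀ + R = [7145/109]
step 1: K = P̄·Hᵀ·S⁻¹ = [4972/7145; 3518/7145]
step 1: x' = x̄ + K·y = [1024/1429, -724/1429]
step 1: P' = (I − K·H)·P̄ = [106659/7145 2486/7145; 2486/7145 1759/7145]
step 2: x̄ = F·x = [-600/1429, 424/1429]
step 2: P̄ = F·P·Fᵀ + Q = [94999/1429 47054/1429; 47054/1429 152219/7145]
step 2: y = z − H·x̄ = [-3706/1429]
step 2: S = H·P̄·Hᵀ + R = [616021/7145]
step 2: K = P̄·Hᵀ·S⁻¹ = [67220/88003; 304438/616021]
step 2: x' = x̄ + K·y = [-211280/88003, -606756/616021]
step 2: P' = (I − K·H)·P̄ = [1423553/88003 33610/88003; 33610/88003 152219/616021]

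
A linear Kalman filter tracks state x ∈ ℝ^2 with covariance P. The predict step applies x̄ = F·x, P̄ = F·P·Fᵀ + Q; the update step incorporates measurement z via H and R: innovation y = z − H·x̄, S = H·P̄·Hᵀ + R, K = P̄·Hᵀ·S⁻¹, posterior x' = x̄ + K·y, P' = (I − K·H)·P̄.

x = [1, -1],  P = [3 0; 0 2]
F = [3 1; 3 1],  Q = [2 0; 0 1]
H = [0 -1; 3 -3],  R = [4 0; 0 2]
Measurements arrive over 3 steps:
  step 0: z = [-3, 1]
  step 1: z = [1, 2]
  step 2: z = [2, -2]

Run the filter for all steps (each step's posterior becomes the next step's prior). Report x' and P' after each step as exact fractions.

step 0: x̄ = F·x = [2, 2]
step 0: P̄ = F·P·Fᵀ + Q = [31 29; 29 30]
step 0: y = z − H·x̄ = [-1, 1]
step 0: S = H·P̄·Hᵀ + R = [34 3; 3 29]
step 0: K = P̄·Hᵀ·S⁻¹ = [-859/977 291/977; -861/977 -12/977]
step 0: x' = x̄ + K·y = [3104/977, 2803/977]
step 0: P' = (I − K·H)·P̄ = [3630/977 3436/977; 3436/977 3444/977]
step 1: x̄ = F·x = [12115/977, 12115/977]
step 1: P̄ = F·P·Fᵀ + Q = [58684/977 56730/977; 56730/977 57707/977]
step 1: y = z − H·x̄ = [13092/977, 2]
step 1: S = H·P̄·Hᵀ + R = [61615/977 3; 3 29]
step 1: K = P̄·Hᵀ·S⁻¹ = [-831378/889021 269940/889021; -832355/889021 -5862/889021]
step 1: x' = x̄ + K·y = [423287/889021, -141409/889021]
step 1: P' = (I − K·H)·P̄ = [3505472/889021 3325512/889021; 3325512/889021 3329420/889021]
step 2: x̄ = F·x = [1128452/889021, 1128452/889021]
step 2: P̄ = F·P·Fᵀ + Q = [56609782/889021 54831740/889021; 54831740/889021 55720761/889021]
step 2: y = z − H·x̄ = [2906494/889021, -2]
step 2: S = H·P̄·Hᵀ + R = [59276845/889021 3; 3 29]
step 2: K = P̄·Hᵀ·S⁻¹ = [-803061419/855513658 260078145/855513658; -401975220/427756829 -2667063/427756829]
step 2: x' = x̄ + K·y = [-1029850230/427756829, -765891206/427756829]
step 2: P' = (I − K·H)·P̄ = [1692815553/427756829 1606122838/427756829; 1606122838/427756829 1607900880/427756829]

step 0: x' = [3104/977, 2803/977], P' = [3630/977 3436/977; 3436/977 3444/977]
step 1: x' = [423287/889021, -141409/889021], P' = [3505472/889021 3325512/889021; 3325512/889021 3329420/889021]
step 2: x' = [-1029850230/427756829, -765891206/427756829], P' = [1692815553/427756829 1606122838/427756829; 1606122838/427756829 1607900880/427756829]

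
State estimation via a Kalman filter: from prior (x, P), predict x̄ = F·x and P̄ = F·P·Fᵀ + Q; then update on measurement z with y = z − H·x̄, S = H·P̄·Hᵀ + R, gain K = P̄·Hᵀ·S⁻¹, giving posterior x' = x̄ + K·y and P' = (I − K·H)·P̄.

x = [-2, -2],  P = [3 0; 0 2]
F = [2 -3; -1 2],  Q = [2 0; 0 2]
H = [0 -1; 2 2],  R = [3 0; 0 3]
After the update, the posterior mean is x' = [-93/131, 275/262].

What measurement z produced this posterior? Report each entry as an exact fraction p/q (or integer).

x̄ = F·x = [2, -2]
P̄ = F·P·Fᵀ + Q = [32 -18; -18 13]
S = H·P̄·Hᵀ + R = [16 10; 10 39]
K = P̄·Hᵀ·S⁻¹ = [211/262 67/131; -407/524 -15/262]
x' − x̄ = [-355/131, 799/262] = K·y
y = (KᵀK)⁻¹·Kᵀ·(x' − x̄) = [-4, 1]
z = y + H·x̄ = [-4, 1] + [2, 0] = [-2, 1]

z = [-2, 1]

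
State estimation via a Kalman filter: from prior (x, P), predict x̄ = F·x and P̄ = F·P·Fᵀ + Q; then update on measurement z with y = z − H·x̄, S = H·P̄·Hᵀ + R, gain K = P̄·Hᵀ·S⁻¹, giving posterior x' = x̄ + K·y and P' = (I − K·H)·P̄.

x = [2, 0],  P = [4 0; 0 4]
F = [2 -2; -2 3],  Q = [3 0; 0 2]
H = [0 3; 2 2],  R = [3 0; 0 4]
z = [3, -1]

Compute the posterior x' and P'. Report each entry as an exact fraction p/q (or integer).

x' = [-2429/2084, 985/1042]
P' = [1195/1042 -165/521; -165/521 172/521]

x̄ = F·x = [4, -4]
P̄ = F·P·Fᵀ + Q = [35 -40; -40 54]
y = z − H·x̄ = [15, -1]
S = H·P̄·Hᵀ + R = [489 84; 84 40]
K = P̄·Hᵀ·S⁻¹ = [-165/521 865/2084; 172/521 7/1042]
x' = x̄ + K·y = [-2429/2084, 985/1042]
P' = (I − K·H)·P̄ = [1195/1042 -165/521; -165/521 172/521]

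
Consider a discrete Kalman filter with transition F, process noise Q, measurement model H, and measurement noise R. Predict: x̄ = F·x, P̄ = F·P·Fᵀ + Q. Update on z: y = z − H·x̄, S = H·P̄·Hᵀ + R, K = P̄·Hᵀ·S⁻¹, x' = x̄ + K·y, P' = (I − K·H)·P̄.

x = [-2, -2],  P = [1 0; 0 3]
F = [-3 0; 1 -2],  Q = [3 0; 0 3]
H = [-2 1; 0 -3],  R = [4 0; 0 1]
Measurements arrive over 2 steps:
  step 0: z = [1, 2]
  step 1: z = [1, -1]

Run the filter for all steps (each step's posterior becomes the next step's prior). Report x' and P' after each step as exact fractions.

step 0: x̄ = F·x = [6, 2]
step 0: P̄ = F·P·Fᵀ + Q = [12 -3; -3 16]
step 0: y = z − H·x̄ = [11, 8]
step 0: S = H·P̄·Hᵀ + R = [80 -66; -66 145]
step 0: K = P̄·Hᵀ·S⁻¹ = [-3321/7244 -531/3622; 11/3622 -597/1811]
step 0: x' = x̄ + K·y = [-1563/7244, -2187/3622]
step 0: P' = (I − K·H)·P̄ = [6819/7244 177/3622; 177/3622 199/1811]
step 1: x̄ = F·x = [4689/7244, 7185/7244]
step 1: P̄ = F·P·Fᵀ + Q = [83103/7244 -18333/7244; -18333/7244 30319/7244]
step 1: y = z − H·x̄ = [9437/7244, 14311/7244]
step 1: S = H·P̄·Hᵀ + R = [465039/7244 -200955/7244; -200955/7244 280115/7244]
step 1: K = P̄·Hᵀ·S⁻¹ = [-374009/827181 -176504/1378635; 13397/2481543 -1326964/4135905]
step 1: x' = x̄ + K·y = [-805108/4135905, 4529407/12407715]
step 1: P' = (I − K·H)·P̄ = [1276114/1378635 176504/4135905; 176504/4135905 1326964/12407715]

step 0: x' = [-1563/7244, -2187/3622], P' = [6819/7244 177/3622; 177/3622 199/1811]
step 1: x' = [-805108/4135905, 4529407/12407715], P' = [1276114/1378635 176504/4135905; 176504/4135905 1326964/12407715]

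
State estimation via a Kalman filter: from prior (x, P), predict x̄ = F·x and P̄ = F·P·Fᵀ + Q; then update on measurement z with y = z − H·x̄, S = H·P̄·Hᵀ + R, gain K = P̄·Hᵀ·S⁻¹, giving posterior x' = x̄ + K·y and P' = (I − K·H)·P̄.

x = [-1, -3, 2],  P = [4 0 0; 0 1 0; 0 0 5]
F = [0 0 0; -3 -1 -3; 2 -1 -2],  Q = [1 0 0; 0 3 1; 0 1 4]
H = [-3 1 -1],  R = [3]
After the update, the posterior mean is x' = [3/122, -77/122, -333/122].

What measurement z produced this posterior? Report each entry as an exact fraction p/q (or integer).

x̄ = F·x = [0, 0, -3]
P̄ = F·P·Fᵀ + Q = [1 0 0; 0 85 8; 0 8 41]
S = H·P̄·Hᵀ + R = [122]
K = P̄·Hᵀ·S⁻¹ = [-3/122; 77/122; -33/122]
x' − x̄ = [3/122, -77/122, 33/122] = K·y
y = (KᵀK)⁻¹·Kᵀ·(x' − x̄) = [-1]
z = y + H·x̄ = [-1] + [3] = [2]

z = [2]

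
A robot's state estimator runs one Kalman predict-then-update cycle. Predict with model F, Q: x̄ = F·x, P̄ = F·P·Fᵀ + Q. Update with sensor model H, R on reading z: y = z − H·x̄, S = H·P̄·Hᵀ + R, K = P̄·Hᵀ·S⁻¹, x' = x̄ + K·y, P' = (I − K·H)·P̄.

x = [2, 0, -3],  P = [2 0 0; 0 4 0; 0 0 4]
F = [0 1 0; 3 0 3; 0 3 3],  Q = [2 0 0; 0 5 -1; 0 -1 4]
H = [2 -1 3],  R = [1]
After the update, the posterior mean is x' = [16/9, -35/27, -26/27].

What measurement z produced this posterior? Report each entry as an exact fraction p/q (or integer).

x̄ = F·x = [0, -3, -9]
P̄ = F·P·Fᵀ + Q = [6 0 12; 0 59 35; 12 35 76]
S = H·P̄·Hᵀ + R = [702]
K = P̄·Hᵀ·S⁻¹ = [8/117; 23/351; 217/702]
x' − x̄ = [16/9, 46/27, 217/27] = K·y
y = (KᵀK)⁻¹·Kᵀ·(x' − x̄) = [26]
z = y + H·x̄ = [26] + [-24] = [2]

z = [2]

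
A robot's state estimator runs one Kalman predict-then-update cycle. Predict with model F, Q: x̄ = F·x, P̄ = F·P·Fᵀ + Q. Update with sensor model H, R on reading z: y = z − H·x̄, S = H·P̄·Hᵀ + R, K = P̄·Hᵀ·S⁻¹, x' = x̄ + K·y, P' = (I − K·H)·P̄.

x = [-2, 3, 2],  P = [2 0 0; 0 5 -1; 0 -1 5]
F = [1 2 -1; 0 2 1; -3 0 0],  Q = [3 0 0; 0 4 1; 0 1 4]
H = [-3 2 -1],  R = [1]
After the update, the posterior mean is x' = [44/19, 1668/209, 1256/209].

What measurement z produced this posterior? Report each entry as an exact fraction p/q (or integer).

x̄ = F·x = [2, 8, 6]
P̄ = F·P·Fᵀ + Q = [34 15 -6; 15 25 1; -6 1 22]
S = H·P̄·Hᵀ + R = [209]
K = P̄·Hᵀ·S⁻¹ = [-6/19; 4/209; -2/209]
x' − x̄ = [6/19, -4/209, 2/209] = K·y
y = (KᵀK)⁻¹·Kᵀ·(x' − x̄) = [-1]
z = y + H·x̄ = [-1] + [4] = [3]

z = [3]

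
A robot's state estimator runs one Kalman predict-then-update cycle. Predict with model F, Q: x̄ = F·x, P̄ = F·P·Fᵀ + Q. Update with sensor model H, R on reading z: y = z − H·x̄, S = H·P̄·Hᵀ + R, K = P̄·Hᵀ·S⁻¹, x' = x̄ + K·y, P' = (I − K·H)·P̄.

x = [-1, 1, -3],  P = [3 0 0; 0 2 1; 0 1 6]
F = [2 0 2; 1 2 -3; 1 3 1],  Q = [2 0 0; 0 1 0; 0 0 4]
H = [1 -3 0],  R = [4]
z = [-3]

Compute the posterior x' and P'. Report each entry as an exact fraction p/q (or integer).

x' = [-353/171, 65/171, 67/38]
P' = [3134/171 1006/171 282/19; 1006/171 398/171 92/19; 282/19 92/19 622/19]

x̄ = F·x = [-8, 10, -1]
P̄ = F·P·Fᵀ + Q = [38 -26 24; -26 54 -10; 24 -10 37]
y = z − H·x̄ = [35]
S = H·P̄·Hᵀ + R = [684]
K = P̄·Hᵀ·S⁻¹ = [29/171; -47/171; 3/38]
x' = x̄ + K·y = [-353/171, 65/171, 67/38]
P' = (I − K·H)·P̄ = [3134/171 1006/171 282/19; 1006/171 398/171 92/19; 282/19 92/19 622/19]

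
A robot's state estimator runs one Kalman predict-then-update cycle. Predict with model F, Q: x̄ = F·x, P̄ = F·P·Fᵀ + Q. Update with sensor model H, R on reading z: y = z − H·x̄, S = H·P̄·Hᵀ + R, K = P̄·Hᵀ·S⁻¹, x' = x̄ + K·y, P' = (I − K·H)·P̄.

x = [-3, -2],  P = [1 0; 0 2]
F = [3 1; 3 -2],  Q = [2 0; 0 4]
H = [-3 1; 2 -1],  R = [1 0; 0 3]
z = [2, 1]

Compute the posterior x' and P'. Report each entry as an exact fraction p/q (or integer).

x' = [-947/314, -2151/314]
P' = [1031/628 2743/628; 2743/628 7751/628]

x̄ = F·x = [-11, -5]
P̄ = F·P·Fᵀ + Q = [13 5; 5 21]
y = z − H·x̄ = [-26, 18]
S = H·P̄·Hᵀ + R = [109 -74; -74 56]
K = P̄·Hᵀ·S⁻¹ = [-175/314 -227/628; -239/314 -755/628]
x' = x̄ + K·y = [-947/314, -2151/314]
P' = (I − K·H)·P̄ = [1031/628 2743/628; 2743/628 7751/628]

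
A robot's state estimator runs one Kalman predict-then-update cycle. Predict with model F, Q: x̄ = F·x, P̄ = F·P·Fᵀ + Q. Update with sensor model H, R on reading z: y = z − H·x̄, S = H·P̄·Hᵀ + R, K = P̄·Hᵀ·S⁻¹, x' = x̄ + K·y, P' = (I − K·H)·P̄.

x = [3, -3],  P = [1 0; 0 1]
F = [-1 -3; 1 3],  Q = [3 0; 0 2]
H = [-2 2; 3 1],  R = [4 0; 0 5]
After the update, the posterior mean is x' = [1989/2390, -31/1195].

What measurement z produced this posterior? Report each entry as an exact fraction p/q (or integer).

x̄ = F·x = [6, -6]
P̄ = F·P·Fᵀ + Q = [13 -10; -10 12]
S = H·P̄·Hᵀ + R = [184 -94; -94 74]
K = P̄·Hᵀ·S⁻¹ = [-339/2390 253/1195; 391/1195 206/1195]
x' − x̄ = [-12351/2390, 7139/1195] = K·y
y = (KᵀK)⁻¹·Kᵀ·(x' − x̄) = [23, -9]
z = y + H·x̄ = [23, -9] + [-24, 12] = [-1, 3]

z = [-1, 3]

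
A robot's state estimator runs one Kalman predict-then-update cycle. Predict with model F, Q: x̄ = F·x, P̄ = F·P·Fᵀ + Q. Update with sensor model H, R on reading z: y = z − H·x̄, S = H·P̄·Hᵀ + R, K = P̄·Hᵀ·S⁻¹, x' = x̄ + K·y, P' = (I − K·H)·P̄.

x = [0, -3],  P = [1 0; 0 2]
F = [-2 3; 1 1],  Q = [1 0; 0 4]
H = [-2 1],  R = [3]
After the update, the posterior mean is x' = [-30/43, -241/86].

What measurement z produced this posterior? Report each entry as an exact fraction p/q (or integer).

x̄ = F·x = [-9, -3]
P̄ = F·P·Fᵀ + Q = [23 4; 4 7]
S = H·P̄·Hᵀ + R = [86]
K = P̄·Hᵀ·S⁻¹ = [-21/43; -1/86]
x' − x̄ = [357/43, 17/86] = K·y
y = (KᵀK)⁻¹·Kᵀ·(x' − x̄) = [-17]
z = y + H·x̄ = [-17] + [15] = [-2]

z = [-2]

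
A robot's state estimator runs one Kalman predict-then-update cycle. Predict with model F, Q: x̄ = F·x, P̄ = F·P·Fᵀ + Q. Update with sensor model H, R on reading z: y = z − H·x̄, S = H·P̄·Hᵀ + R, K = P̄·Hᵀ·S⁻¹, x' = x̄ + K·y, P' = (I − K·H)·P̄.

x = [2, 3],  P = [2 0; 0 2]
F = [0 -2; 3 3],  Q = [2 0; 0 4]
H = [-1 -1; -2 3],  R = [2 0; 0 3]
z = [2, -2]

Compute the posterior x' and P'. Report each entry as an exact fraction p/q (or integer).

x' = [-913/1262, -668/631]
P' = [453/631 186/631; 186/631 764/1893]

x̄ = F·x = [-6, 15]
P̄ = F·P·Fᵀ + Q = [10 -12; -12 40]
y = z − H·x̄ = [11, -59]
S = H·P̄·Hᵀ + R = [28 -88; -88 547]
K = P̄·Hᵀ·S⁻¹ = [-639/1262 -116/631; -661/1893 392/1893]
x' = x̄ + K·y = [-913/1262, -668/631]
P' = (I − K·H)·P̄ = [453/631 186/631; 186/631 764/1893]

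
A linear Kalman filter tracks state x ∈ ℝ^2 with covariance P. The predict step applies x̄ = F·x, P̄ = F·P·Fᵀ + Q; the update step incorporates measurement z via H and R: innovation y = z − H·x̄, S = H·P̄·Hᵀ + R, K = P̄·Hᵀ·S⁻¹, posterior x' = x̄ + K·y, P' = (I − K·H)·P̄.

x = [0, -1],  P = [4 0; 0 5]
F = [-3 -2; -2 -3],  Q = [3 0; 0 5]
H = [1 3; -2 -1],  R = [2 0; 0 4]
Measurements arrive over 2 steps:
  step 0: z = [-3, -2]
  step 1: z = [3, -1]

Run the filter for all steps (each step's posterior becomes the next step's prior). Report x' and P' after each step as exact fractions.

step 0: x' = [19909/14701, -20058/14701], P' = [18818/14701 -7608/14701; -7608/14701 6132/14701]
step 1: x' = [-8597826/31504291, 35757247/31504291], P' = [37227102/31504291 -14774064/31504291; -14774064/31504291 12286676/31504291]

step 0: x̄ = F·x = [2, 3]
step 0: P̄ = F·P·Fᵀ + Q = [59 54; 54 66]
step 0: y = z − H·x̄ = [-14, 5]
step 0: S = H·P̄·Hᵀ + R = [979 -694; -694 522]
step 0: K = P̄·Hᵀ·S⁻¹ = [-2003/14701 -7507/14701; 5394/14701 2271/14701]
step 0: x' = x̄ + K·y = [19909/14701, -20058/14701]
step 0: P' = (I − K·H)·P̄ = [18818/14701 -7608/14701; -7608/14701 6132/14701]
step 1: x̄ = F·x = [-19611/14701, 20356/14701]
step 1: P̄ = F·P·Fᵀ + Q = [146697/14701 50796/14701; 50796/14701 112669/14701]
step 1: y = z − H·x̄ = [2646/14701, -33567/14701]
step 1: S = H·P̄·Hᵀ + R = [1494896/14701 -986973/14701; -986973/14701 961445/14701]
step 1: K = P̄·Hᵀ·S⁻¹ = [-3547545/31504291 -1147695/2423407; 11042982/31504291 331951/2423407]
step 1: x' = x̄ + K·y = [-8597826/31504291, 35757247/31504291]
step 1: P' = (I − K·H)·P̄ = [37227102/31504291 -14774064/31504291; -14774064/31504291 12286676/31504291]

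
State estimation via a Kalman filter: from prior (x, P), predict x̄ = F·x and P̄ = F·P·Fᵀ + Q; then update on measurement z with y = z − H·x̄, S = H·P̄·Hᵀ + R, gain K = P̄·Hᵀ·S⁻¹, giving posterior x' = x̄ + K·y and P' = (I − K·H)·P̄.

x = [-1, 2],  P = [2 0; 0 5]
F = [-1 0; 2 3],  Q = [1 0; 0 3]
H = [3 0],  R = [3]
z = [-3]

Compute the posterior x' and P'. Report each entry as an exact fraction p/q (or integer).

x̄ = F·x = [1, 4]
P̄ = F·P·Fᵀ + Q = [3 -4; -4 56]
y = z − H·x̄ = [-6]
S = H·P̄·Hᵀ + R = [30]
K = P̄·Hᵀ·S⁻¹ = [3/10; -2/5]
x' = x̄ + K·y = [-4/5, 32/5]
P' = (I − K·H)·P̄ = [3/10 -2/5; -2/5 256/5]

x' = [-4/5, 32/5]
P' = [3/10 -2/5; -2/5 256/5]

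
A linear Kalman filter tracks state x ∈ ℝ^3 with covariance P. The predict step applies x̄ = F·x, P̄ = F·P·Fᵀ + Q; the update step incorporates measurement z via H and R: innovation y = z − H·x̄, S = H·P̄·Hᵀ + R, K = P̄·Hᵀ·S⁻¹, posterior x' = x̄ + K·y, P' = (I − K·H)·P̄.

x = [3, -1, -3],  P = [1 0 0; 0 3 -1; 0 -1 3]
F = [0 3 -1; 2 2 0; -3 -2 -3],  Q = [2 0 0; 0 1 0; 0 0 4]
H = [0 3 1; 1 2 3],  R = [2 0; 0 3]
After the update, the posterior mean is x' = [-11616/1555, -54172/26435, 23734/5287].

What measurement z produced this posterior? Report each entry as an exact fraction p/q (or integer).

z = [-2, 2]

x̄ = F·x = [0, 4, 2]
P̄ = F·P·Fᵀ + Q = [38 20 -2; 20 17 -12; -2 -12 40]
S = H·P̄·Hᵀ + R = [123 148; 148 393]
K = P̄·Hᵀ·S⁻¹ = [714/1555 16/1555; 12663/26435 -3558/26435; -2468/5287 2194/5287]
x' − x̄ = [-11616/1555, -159912/26435, 13160/5287] = K·y
y = (KᵀK)⁻¹·Kᵀ·(x' − x̄) = [-16, -12]
z = y + H·x̄ = [-16, -12] + [14, 14] = [-2, 2]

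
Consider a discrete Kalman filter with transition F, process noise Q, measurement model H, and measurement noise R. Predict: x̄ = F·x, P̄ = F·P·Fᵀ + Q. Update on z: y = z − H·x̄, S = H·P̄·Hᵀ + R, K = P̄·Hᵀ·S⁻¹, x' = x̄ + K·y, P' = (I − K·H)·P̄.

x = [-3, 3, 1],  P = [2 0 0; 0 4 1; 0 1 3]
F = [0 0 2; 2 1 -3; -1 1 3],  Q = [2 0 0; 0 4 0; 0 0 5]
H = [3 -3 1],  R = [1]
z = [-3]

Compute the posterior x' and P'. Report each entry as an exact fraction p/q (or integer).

x̄ = F·x = [2, -6, 9]
P̄ = F·P·Fᵀ + Q = [14 -16 20; -16 37 -27; 20 -27 44]
y = z − H·x̄ = [-36]
S = H·P̄·Hᵀ + R = [1074]
K = P̄·Hᵀ·S⁻¹ = [55/537; -31/179; 185/1074]
x' = x̄ + K·y = [-302/179, 42/179, 501/179]
P' = (I − K·H)·P̄ = [1468/537 546/179 565/537; 546/179 857/179 902/179; 565/537 902/179 13031/1074]

x' = [-302/179, 42/179, 501/179]
P' = [1468/537 546/179 565/537; 546/179 857/179 902/179; 565/537 902/179 13031/1074]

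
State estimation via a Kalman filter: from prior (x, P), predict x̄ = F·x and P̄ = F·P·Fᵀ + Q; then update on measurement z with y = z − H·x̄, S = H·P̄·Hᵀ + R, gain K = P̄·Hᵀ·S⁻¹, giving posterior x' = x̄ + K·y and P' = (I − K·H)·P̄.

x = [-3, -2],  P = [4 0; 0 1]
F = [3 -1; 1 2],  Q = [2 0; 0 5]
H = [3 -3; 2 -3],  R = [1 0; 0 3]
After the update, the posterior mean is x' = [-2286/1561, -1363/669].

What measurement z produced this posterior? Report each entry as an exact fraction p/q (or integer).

x̄ = F·x = [-7, -7]
P̄ = F·P·Fᵀ + Q = [39 10; 10 13]
S = H·P̄·Hᵀ + R = [289 201; 201 156]
K = P̄·Hᵀ·S⁻¹ = [1308/1561 -1205/1561; 115/223 -526/669]
x' − x̄ = [8641/1561, 3320/669] = K·y
y = (KᵀK)⁻¹·Kᵀ·(x' − x̄) = [2, -5]
z = y + H·x̄ = [2, -5] + [0, 7] = [2, 2]

z = [2, 2]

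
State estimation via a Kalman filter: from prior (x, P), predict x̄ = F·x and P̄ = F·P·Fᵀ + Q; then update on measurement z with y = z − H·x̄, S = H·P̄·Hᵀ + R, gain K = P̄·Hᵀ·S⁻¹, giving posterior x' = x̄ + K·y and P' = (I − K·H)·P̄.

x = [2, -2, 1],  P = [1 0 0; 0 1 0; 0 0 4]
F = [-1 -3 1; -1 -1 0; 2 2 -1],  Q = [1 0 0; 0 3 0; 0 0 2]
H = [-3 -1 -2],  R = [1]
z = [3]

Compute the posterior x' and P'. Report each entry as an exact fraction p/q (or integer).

x' = [-95/61, -144/61, 131/61]
P' = [290/61 19/61 -432/61; 19/61 224/61 -136/61; -432/61 -136/61 710/61]

x̄ = F·x = [5, 0, -1]
P̄ = F·P·Fᵀ + Q = [15 4 -12; 4 5 -4; -12 -4 14]
y = z − H·x̄ = [16]
S = H·P̄·Hᵀ + R = [61]
K = P̄·Hᵀ·S⁻¹ = [-25/61; -9/61; 12/61]
x' = x̄ + K·y = [-95/61, -144/61, 131/61]
P' = (I − K·H)·P̄ = [290/61 19/61 -432/61; 19/61 224/61 -136/61; -432/61 -136/61 710/61]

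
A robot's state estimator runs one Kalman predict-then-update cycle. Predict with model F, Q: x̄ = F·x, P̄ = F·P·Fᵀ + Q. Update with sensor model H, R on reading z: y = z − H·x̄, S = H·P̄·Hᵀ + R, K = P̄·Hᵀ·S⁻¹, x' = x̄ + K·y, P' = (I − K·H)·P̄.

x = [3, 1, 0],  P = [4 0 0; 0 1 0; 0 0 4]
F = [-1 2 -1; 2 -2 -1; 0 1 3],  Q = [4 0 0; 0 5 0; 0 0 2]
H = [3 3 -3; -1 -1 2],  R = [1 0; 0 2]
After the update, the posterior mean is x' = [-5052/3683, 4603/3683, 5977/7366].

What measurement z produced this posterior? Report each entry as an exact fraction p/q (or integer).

x̄ = F·x = [-1, 4, 1]
P̄ = F·P·Fᵀ + Q = [16 -8 -10; -8 29 -14; -10 -14 39]
S = H·P̄·Hᵀ + R = [1045 -537; -537 283]
K = P̄·Hᵀ·S⁻¹ = [123/3683 -131/3683; 1701/3683 2590/3683; 1287/7366 5097/7366]
x' − x̄ = [-1369/3683, -10129/3683, -1389/7366] = K·y
y = (KᵀK)⁻¹·Kᵀ·(x' − x̄) = [-9, 2]
z = y + H·x̄ = [-9, 2] + [6, -1] = [-3, 1]

z = [-3, 1]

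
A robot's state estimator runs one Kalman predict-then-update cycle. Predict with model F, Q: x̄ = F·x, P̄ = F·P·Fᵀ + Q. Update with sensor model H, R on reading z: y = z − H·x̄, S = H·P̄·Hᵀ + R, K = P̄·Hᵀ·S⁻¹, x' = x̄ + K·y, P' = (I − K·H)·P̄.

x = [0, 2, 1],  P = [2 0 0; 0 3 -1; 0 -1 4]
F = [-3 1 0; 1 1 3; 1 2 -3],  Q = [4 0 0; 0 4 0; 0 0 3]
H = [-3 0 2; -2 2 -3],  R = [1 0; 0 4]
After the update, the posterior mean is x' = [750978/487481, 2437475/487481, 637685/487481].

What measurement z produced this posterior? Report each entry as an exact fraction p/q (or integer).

x̄ = F·x = [2, 5, 1]
P̄ = F·P·Fᵀ + Q = [25 -6 3; -6 39 -31; 3 -31 65]
S = H·P̄·Hᵀ + R = [450 -313; -313 1301]
K = P̄·Hᵀ·S⁻¹ = [-111992/487481 -53547/487481; 35/487481 68578/487481; 75102/487481 -80477/487481]
x' − x̄ = [-223984/487481, 70/487481, 150204/487481] = K·y
y = (KᵀK)⁻¹·Kᵀ·(x' − x̄) = [2, 0]
z = y + H·x̄ = [2, 0] + [-4, 3] = [-2, 3]

z = [-2, 3]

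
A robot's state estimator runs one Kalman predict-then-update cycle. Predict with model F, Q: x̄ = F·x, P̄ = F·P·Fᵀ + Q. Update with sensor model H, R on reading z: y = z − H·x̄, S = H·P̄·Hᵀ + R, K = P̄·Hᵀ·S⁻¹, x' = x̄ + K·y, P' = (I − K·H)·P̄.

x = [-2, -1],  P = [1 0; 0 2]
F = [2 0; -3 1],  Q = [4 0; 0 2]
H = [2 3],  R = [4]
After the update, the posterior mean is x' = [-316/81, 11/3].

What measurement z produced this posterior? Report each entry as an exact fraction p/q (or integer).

z = [3]

x̄ = F·x = [-4, 5]
P̄ = F·P·Fᵀ + Q = [8 -6; -6 13]
S = H·P̄·Hᵀ + R = [81]
K = P̄·Hᵀ·S⁻¹ = [-2/81; 1/3]
x' − x̄ = [8/81, -4/3] = K·y
y = (KᵀK)⁻¹·Kᵀ·(x' − x̄) = [-4]
z = y + H·x̄ = [-4] + [7] = [3]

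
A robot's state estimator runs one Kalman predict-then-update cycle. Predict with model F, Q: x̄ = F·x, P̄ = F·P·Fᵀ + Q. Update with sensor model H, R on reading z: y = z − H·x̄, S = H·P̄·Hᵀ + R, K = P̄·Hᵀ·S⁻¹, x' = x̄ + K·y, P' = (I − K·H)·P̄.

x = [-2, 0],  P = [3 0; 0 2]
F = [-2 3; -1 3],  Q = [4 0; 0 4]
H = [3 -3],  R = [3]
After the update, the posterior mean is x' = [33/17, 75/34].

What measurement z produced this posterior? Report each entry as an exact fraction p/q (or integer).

x̄ = F·x = [4, 2]
P̄ = F·P·Fᵀ + Q = [34 24; 24 25]
S = H·P̄·Hᵀ + R = [102]
K = P̄·Hᵀ·S⁻¹ = [5/17; -1/34]
x' − x̄ = [-35/17, 7/34] = K·y
y = (KᵀK)⁻¹·Kᵀ·(x' − x̄) = [-7]
z = y + H·x̄ = [-7] + [6] = [-1]

z = [-1]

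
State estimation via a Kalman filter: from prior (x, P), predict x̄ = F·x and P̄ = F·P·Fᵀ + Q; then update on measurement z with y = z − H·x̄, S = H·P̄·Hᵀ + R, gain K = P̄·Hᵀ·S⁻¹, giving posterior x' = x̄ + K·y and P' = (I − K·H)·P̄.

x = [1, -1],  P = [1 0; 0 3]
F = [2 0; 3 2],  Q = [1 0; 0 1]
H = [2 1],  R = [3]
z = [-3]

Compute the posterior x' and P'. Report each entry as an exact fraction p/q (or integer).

x̄ = F·x = [2, 1]
P̄ = F·P·Fᵀ + Q = [5 6; 6 22]
y = z − H·x̄ = [-8]
S = H·P̄·Hᵀ + R = [69]
K = P̄·Hᵀ·S⁻¹ = [16/69; 34/69]
x' = x̄ + K·y = [10/69, -203/69]
P' = (I − K·H)·P̄ = [89/69 -130/69; -130/69 362/69]

x' = [10/69, -203/69]
P' = [89/69 -130/69; -130/69 362/69]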